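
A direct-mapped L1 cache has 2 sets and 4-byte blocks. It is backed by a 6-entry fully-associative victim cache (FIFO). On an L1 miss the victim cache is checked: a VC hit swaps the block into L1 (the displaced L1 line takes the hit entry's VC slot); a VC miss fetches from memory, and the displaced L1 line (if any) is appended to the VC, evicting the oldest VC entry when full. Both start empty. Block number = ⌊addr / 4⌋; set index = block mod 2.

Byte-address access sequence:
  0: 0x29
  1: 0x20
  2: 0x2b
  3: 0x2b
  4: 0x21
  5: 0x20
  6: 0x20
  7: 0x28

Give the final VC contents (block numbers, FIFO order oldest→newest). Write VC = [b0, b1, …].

VC = [8]

0: 0x29 (blk 10, set 0) → MISS  vc=[]
1: 0x20 (blk 8, set 0) → MISS  vc=[10]
2: 0x2b (blk 10, set 0) → VC-HIT  vc=[8]
3: 0x2b (blk 10, set 0) → L1-HIT  vc=[8]
4: 0x21 (blk 8, set 0) → VC-HIT  vc=[10]
5: 0x20 (blk 8, set 0) → L1-HIT  vc=[10]
6: 0x20 (blk 8, set 0) → L1-HIT  vc=[10]
7: 0x28 (blk 10, set 0) → VC-HIT  vc=[8]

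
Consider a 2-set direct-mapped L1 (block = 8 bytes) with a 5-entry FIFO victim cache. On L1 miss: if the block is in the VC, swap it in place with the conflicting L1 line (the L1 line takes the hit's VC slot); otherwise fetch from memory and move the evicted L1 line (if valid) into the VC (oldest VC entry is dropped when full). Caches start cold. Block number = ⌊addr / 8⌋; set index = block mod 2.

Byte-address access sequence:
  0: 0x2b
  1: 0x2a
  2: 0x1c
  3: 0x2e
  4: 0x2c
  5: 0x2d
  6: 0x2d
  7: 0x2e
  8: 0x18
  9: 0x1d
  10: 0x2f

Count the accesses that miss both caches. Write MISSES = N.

MISSES = 2

0: 0x2b (blk 5, set 1) → MISS  vc=[]
1: 0x2a (blk 5, set 1) → L1-HIT  vc=[]
2: 0x1c (blk 3, set 1) → MISS  vc=[5]
3: 0x2e (blk 5, set 1) → VC-HIT  vc=[3]
4: 0x2c (blk 5, set 1) → L1-HIT  vc=[3]
5: 0x2d (blk 5, set 1) → L1-HIT  vc=[3]
6: 0x2d (blk 5, set 1) → L1-HIT  vc=[3]
7: 0x2e (blk 5, set 1) → L1-HIT  vc=[3]
8: 0x18 (blk 3, set 1) → VC-HIT  vc=[5]
9: 0x1d (blk 3, set 1) → L1-HIT  vc=[5]
10: 0x2f (blk 5, set 1) → VC-HIT  vc=[3]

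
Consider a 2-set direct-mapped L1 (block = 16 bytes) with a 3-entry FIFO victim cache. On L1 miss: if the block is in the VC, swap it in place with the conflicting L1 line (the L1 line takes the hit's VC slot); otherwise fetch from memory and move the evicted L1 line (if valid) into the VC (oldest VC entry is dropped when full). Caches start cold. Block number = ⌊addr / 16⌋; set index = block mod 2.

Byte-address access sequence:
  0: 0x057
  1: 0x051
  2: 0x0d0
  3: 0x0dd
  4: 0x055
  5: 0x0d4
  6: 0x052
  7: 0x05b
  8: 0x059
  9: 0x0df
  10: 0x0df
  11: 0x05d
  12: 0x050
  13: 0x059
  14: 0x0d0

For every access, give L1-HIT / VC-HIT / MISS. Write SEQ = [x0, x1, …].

#0 0x57→b5/s1 MISS; vc=[]
#1 0x51→b5/s1 L1-HIT; vc=[]
#2 0xd0→b13/s1 MISS; vc=[5]
#3 0xdd→b13/s1 L1-HIT; vc=[5]
#4 0x55→b5/s1 VC-HIT; vc=[13]
#5 0xd4→b13/s1 VC-HIT; vc=[5]
#6 0x52→b5/s1 VC-HIT; vc=[13]
#7 0x5b→b5/s1 L1-HIT; vc=[13]
#8 0x59→b5/s1 L1-HIT; vc=[13]
#9 0xdf→b13/s1 VC-HIT; vc=[5]
#10 0xdf→b13/s1 L1-HIT; vc=[5]
#11 0x5d→b5/s1 VC-HIT; vc=[13]
#12 0x50→b5/s1 L1-HIT; vc=[13]
#13 0x59→b5/s1 L1-HIT; vc=[13]
#14 0xd0→b13/s1 VC-HIT; vc=[5]

SEQ = [MISS, L1-HIT, MISS, L1-HIT, VC-HIT, VC-HIT, VC-HIT, L1-HIT, L1-HIT, VC-HIT, L1-HIT, VC-HIT, L1-HIT, L1-HIT, VC-HIT]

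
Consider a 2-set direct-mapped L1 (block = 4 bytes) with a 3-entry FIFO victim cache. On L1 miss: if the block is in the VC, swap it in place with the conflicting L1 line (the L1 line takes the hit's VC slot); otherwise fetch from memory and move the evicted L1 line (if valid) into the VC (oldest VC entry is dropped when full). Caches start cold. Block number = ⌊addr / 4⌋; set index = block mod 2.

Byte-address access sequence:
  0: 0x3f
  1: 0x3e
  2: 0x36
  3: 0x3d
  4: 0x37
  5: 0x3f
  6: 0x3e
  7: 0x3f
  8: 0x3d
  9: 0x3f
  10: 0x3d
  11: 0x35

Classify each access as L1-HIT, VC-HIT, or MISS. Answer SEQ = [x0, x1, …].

  [0] addr=0x3f blk=15 s=1: MISS | VC []
  [1] addr=0x3e blk=15 s=1: L1-HIT | VC []
  [2] addr=0x36 blk=13 s=1: MISS | VC [15]
  [3] addr=0x3d blk=15 s=1: VC-HIT | VC [13]
  [4] addr=0x37 blk=13 s=1: VC-HIT | VC [15]
  [5] addr=0x3f blk=15 s=1: VC-HIT | VC [13]
  [6] addr=0x3e blk=15 s=1: L1-HIT | VC [13]
  [7] addr=0x3f blk=15 s=1: L1-HIT | VC [13]
  [8] addr=0x3d blk=15 s=1: L1-HIT | VC [13]
  [9] addr=0x3f blk=15 s=1: L1-HIT | VC [13]
  [10] addr=0x3d blk=15 s=1: L1-HIT | VC [13]
  [11] addr=0x35 blk=13 s=1: VC-HIT | VC [15]

SEQ = [MISS, L1-HIT, MISS, VC-HIT, VC-HIT, VC-HIT, L1-HIT, L1-HIT, L1-HIT, L1-HIT, L1-HIT, VC-HIT]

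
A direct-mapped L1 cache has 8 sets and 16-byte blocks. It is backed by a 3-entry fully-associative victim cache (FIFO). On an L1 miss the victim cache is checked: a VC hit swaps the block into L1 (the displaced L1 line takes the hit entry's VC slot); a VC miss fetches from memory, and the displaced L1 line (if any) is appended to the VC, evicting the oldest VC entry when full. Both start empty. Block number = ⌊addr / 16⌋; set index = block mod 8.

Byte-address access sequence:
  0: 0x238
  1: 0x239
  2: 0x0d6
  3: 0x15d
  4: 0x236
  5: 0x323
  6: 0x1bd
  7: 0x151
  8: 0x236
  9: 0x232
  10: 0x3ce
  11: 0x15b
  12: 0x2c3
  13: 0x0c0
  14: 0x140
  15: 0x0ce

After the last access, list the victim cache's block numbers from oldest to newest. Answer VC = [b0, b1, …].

  [0] addr=0x238 blk=35 s=3: MISS | VC []
  [1] addr=0x239 blk=35 s=3: L1-HIT | VC []
  [2] addr=0xd6 blk=13 s=5: MISS | VC []
  [3] addr=0x15d blk=21 s=5: MISS | VC [13]
  [4] addr=0x236 blk=35 s=3: L1-HIT | VC [13]
  [5] addr=0x323 blk=50 s=2: MISS | VC [13]
  [6] addr=0x1bd blk=27 s=3: MISS | VC [13, 35]
  [7] addr=0x151 blk=21 s=5: L1-HIT | VC [13, 35]
  [8] addr=0x236 blk=35 s=3: VC-HIT | VC [13, 27]
  [9] addr=0x232 blk=35 s=3: L1-HIT | VC [13, 27]
  [10] addr=0x3ce blk=60 s=4: MISS | VC [13, 27]
  [11] addr=0x15b blk=21 s=5: L1-HIT | VC [13, 27]
  [12] addr=0x2c3 blk=44 s=4: MISS | VC [13, 27, 60]
  [13] addr=0xc0 blk=12 s=4: MISS | VC [27, 60, 44]
  [14] addr=0x140 blk=20 s=4: MISS | VC [60, 44, 12]
  [15] addr=0xce blk=12 s=4: VC-HIT | VC [60, 44, 20]

VC = [60, 44, 20]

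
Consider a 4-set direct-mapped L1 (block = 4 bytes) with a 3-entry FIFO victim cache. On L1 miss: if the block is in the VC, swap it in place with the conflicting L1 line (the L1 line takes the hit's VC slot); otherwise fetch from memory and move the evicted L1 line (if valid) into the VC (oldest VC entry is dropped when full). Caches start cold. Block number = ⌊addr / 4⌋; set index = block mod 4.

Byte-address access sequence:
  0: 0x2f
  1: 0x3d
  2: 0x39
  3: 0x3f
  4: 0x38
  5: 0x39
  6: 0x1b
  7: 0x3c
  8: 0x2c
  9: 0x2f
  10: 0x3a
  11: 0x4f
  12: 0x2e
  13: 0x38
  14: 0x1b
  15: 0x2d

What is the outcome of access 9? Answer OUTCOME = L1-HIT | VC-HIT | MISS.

0: 0x2f (blk 11, set 3) → MISS  vc=[]
1: 0x3d (blk 15, set 3) → MISS  vc=[11]
2: 0x39 (blk 14, set 2) → MISS  vc=[11]
3: 0x3f (blk 15, set 3) → L1-HIT  vc=[11]
4: 0x38 (blk 14, set 2) → L1-HIT  vc=[11]
5: 0x39 (blk 14, set 2) → L1-HIT  vc=[11]
6: 0x1b (blk 6, set 2) → MISS  vc=[11, 14]
7: 0x3c (blk 15, set 3) → L1-HIT  vc=[11, 14]
8: 0x2c (blk 11, set 3) → VC-HIT  vc=[15, 14]
9: 0x2f (blk 11, set 3) → L1-HIT  vc=[15, 14]
10: 0x3a (blk 14, set 2) → VC-HIT  vc=[15, 6]
11: 0x4f (blk 19, set 3) → MISS  vc=[15, 6, 11]
12: 0x2e (blk 11, set 3) → VC-HIT  vc=[15, 6, 19]
13: 0x38 (blk 14, set 2) → L1-HIT  vc=[15, 6, 19]
14: 0x1b (blk 6, set 2) → VC-HIT  vc=[15, 14, 19]
15: 0x2d (blk 11, set 3) → L1-HIT  vc=[15, 14, 19]

OUTCOME = L1-HIT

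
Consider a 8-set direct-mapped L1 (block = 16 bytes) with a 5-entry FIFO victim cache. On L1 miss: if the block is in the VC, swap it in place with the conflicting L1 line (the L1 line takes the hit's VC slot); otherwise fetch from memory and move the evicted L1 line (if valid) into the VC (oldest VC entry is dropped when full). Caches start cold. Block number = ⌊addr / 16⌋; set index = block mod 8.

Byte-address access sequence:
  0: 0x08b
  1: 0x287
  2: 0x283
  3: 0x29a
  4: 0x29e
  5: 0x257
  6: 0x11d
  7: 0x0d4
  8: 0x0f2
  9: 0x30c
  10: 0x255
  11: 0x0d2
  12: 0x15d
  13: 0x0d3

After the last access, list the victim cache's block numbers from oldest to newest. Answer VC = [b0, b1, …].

#0 0x8b→b8/s0 MISS; vc=[]
#1 0x287→b40/s0 MISS; vc=[8]
#2 0x283→b40/s0 L1-HIT; vc=[8]
#3 0x29a→b41/s1 MISS; vc=[8]
#4 0x29e→b41/s1 L1-HIT; vc=[8]
#5 0x257→b37/s5 MISS; vc=[8]
#6 0x11d→b17/s1 MISS; vc=[8,41]
#7 0xd4→b13/s5 MISS; vc=[8,41,37]
#8 0xf2→b15/s7 MISS; vc=[8,41,37]
#9 0x30c→b48/s0 MISS; vc=[8,41,37,40]
#10 0x255→b37/s5 VC-HIT; vc=[8,41,13,40]
#11 0xd2→b13/s5 VC-HIT; vc=[8,41,37,40]
#12 0x15d→b21/s5 MISS; vc=[8,41,37,40,13]
#13 0xd3→b13/s5 VC-HIT; vc=[8,41,37,40,21]

VC = [8, 41, 37, 40, 21]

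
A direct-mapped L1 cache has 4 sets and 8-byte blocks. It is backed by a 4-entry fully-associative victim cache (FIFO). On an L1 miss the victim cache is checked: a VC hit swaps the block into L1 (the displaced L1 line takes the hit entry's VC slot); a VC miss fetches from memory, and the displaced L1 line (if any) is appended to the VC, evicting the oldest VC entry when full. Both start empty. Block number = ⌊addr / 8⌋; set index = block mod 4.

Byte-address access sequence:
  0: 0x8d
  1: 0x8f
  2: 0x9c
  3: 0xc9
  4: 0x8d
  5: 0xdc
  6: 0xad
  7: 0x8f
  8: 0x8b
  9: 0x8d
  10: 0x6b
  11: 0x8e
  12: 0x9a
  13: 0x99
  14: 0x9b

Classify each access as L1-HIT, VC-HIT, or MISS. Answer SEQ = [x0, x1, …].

SEQ = [MISS, L1-HIT, MISS, MISS, VC-HIT, MISS, MISS, VC-HIT, L1-HIT, L1-HIT, MISS, VC-HIT, VC-HIT, L1-HIT, L1-HIT]

0: 0x8d (blk 17, set 1) → MISS  vc=[]
1: 0x8f (blk 17, set 1) → L1-HIT  vc=[]
2: 0x9c (blk 19, set 3) → MISS  vc=[]
3: 0xc9 (blk 25, set 1) → MISS  vc=[17]
4: 0x8d (blk 17, set 1) → VC-HIT  vc=[25]
5: 0xdc (blk 27, set 3) → MISS  vc=[25, 19]
6: 0xad (blk 21, set 1) → MISS  vc=[25, 19, 17]
7: 0x8f (blk 17, set 1) → VC-HIT  vc=[25, 19, 21]
8: 0x8b (blk 17, set 1) → L1-HIT  vc=[25, 19, 21]
9: 0x8d (blk 17, set 1) → L1-HIT  vc=[25, 19, 21]
10: 0x6b (blk 13, set 1) → MISS  vc=[25, 19, 21, 17]
11: 0x8e (blk 17, set 1) → VC-HIT  vc=[25, 19, 21, 13]
12: 0x9a (blk 19, set 3) → VC-HIT  vc=[25, 27, 21, 13]
13: 0x99 (blk 19, set 3) → L1-HIT  vc=[25, 27, 21, 13]
14: 0x9b (blk 19, set 3) → L1-HIT  vc=[25, 27, 21, 13]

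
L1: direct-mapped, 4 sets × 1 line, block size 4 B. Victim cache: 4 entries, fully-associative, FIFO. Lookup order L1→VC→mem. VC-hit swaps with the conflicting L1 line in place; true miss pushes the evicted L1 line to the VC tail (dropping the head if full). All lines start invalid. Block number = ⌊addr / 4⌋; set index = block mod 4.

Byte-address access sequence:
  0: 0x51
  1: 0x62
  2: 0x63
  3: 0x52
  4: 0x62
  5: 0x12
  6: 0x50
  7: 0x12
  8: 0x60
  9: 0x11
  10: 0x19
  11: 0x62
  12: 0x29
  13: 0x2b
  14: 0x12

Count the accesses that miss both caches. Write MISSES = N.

MISSES = 5

#0 0x51→b20/s0 MISS; vc=[]
#1 0x62→b24/s0 MISS; vc=[20]
#2 0x63→b24/s0 L1-HIT; vc=[20]
#3 0x52→b20/s0 VC-HIT; vc=[24]
#4 0x62→b24/s0 VC-HIT; vc=[20]
#5 0x12→b4/s0 MISS; vc=[20,24]
#6 0x50→b20/s0 VC-HIT; vc=[4,24]
#7 0x12→b4/s0 VC-HIT; vc=[20,24]
#8 0x60→b24/s0 VC-HIT; vc=[20,4]
#9 0x11→b4/s0 VC-HIT; vc=[20,24]
#10 0x19→b6/s2 MISS; vc=[20,24]
#11 0x62→b24/s0 VC-HIT; vc=[20,4]
#12 0x29→b10/s2 MISS; vc=[20,4,6]
#13 0x2b→b10/s2 L1-HIT; vc=[20,4,6]
#14 0x12→b4/s0 VC-HIT; vc=[20,24,6]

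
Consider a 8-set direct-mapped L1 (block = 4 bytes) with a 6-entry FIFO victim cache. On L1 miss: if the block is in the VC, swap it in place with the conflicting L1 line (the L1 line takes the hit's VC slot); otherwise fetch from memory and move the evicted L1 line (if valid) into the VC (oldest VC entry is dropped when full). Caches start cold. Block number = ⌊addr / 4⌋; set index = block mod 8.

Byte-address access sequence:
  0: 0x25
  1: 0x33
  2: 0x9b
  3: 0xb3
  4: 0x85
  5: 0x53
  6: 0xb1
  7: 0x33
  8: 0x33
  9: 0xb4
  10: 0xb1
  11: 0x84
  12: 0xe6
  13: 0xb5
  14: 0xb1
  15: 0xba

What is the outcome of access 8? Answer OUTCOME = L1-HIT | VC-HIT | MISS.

  [0] addr=0x25 blk=9 s=1: MISS | VC []
  [1] addr=0x33 blk=12 s=4: MISS | VC []
  [2] addr=0x9b blk=38 s=6: MISS | VC []
  [3] addr=0xb3 blk=44 s=4: MISS | VC [12]
  [4] addr=0x85 blk=33 s=1: MISS | VC [12, 9]
  [5] addr=0x53 blk=20 s=4: MISS | VC [12, 9, 44]
  [6] addr=0xb1 blk=44 s=4: VC-HIT | VC [12, 9, 20]
  [7] addr=0x33 blk=12 s=4: VC-HIT | VC [44, 9, 20]
  [8] addr=0x33 blk=12 s=4: L1-HIT | VC [44, 9, 20]
  [9] addr=0xb4 blk=45 s=5: MISS | VC [44, 9, 20]
  [10] addr=0xb1 blk=44 s=4: VC-HIT | VC [12, 9, 20]
  [11] addr=0x84 blk=33 s=1: L1-HIT | VC [12, 9, 20]
  [12] addr=0xe6 blk=57 s=1: MISS | VC [12, 9, 20, 33]
  [13] addr=0xb5 blk=45 s=5: L1-HIT | VC [12, 9, 20, 33]
  [14] addr=0xb1 blk=44 s=4: L1-HIT | VC [12, 9, 20, 33]
  [15] addr=0xba blk=46 s=6: MISS | VC [12, 9, 20, 33, 38]

OUTCOME = L1-HIT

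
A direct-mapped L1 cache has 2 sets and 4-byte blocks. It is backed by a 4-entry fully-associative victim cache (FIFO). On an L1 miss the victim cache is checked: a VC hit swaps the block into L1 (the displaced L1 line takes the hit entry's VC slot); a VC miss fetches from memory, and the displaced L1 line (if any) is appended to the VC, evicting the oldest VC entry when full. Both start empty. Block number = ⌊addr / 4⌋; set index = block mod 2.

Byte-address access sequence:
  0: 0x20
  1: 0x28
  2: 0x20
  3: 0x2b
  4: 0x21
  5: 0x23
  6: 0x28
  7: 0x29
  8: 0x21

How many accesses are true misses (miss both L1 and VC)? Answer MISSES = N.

MISSES = 2

  [0] addr=0x20 blk=8 s=0: MISS | VC []
  [1] addr=0x28 blk=10 s=0: MISS | VC [8]
  [2] addr=0x20 blk=8 s=0: VC-HIT | VC [10]
  [3] addr=0x2b blk=10 s=0: VC-HIT | VC [8]
  [4] addr=0x21 blk=8 s=0: VC-HIT | VC [10]
  [5] addr=0x23 blk=8 s=0: L1-HIT | VC [10]
  [6] addr=0x28 blk=10 s=0: VC-HIT | VC [8]
  [7] addr=0x29 blk=10 s=0: L1-HIT | VC [8]
  [8] addr=0x21 blk=8 s=0: VC-HIT | VC [10]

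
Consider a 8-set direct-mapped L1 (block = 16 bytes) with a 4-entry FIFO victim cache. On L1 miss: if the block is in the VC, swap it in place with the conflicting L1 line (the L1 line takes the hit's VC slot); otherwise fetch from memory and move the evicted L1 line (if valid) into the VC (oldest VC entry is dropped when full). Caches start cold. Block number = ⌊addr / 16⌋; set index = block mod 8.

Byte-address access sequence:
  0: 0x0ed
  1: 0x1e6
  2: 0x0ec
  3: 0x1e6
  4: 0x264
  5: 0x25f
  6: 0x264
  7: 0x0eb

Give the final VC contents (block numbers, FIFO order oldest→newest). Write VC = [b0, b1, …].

VC = [38, 30]

  [0] addr=0xed blk=14 s=6: MISS | VC []
  [1] addr=0x1e6 blk=30 s=6: MISS | VC [14]
  [2] addr=0xec blk=14 s=6: VC-HIT | VC [30]
  [3] addr=0x1e6 blk=30 s=6: VC-HIT | VC [14]
  [4] addr=0x264 blk=38 s=6: MISS | VC [14, 30]
  [5] addr=0x25f blk=37 s=5: MISS | VC [14, 30]
  [6] addr=0x264 blk=38 s=6: L1-HIT | VC [14, 30]
  [7] addr=0xeb blk=14 s=6: VC-HIT | VC [38, 30]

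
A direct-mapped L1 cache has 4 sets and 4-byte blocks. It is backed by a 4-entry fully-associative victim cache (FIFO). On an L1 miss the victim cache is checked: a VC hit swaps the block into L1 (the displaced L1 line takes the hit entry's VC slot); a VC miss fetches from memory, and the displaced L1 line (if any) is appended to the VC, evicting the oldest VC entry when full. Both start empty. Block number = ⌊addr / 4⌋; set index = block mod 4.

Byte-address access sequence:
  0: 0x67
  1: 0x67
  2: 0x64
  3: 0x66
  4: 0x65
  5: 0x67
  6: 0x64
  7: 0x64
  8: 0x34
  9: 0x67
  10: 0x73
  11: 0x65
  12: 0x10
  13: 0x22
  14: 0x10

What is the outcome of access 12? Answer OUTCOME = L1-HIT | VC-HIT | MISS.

  [0] addr=0x67 blk=25 s=1: MISS | VC []
  [1] addr=0x67 blk=25 s=1: L1-HIT | VC []
  [2] addr=0x64 blk=25 s=1: L1-HIT | VC []
  [3] addr=0x66 blk=25 s=1: L1-HIT | VC []
  [4] addr=0x65 blk=25 s=1: L1-HIT | VC []
  [5] addr=0x67 blk=25 s=1: L1-HIT | VC []
  [6] addr=0x64 blk=25 s=1: L1-HIT | VC []
  [7] addr=0x64 blk=25 s=1: L1-HIT | VC []
  [8] addr=0x34 blk=13 s=1: MISS | VC [25]
  [9] addr=0x67 blk=25 s=1: VC-HIT | VC [13]
  [10] addr=0x73 blk=28 s=0: MISS | VC [13]
  [11] addr=0x65 blk=25 s=1: L1-HIT | VC [13]
  [12] addr=0x10 blk=4 s=0: MISS | VC [13, 28]
  [13] addr=0x22 blk=8 s=0: MISS | VC [13, 28, 4]
  [14] addr=0x10 blk=4 s=0: VC-HIT | VC [13, 28, 8]

OUTCOME = MISS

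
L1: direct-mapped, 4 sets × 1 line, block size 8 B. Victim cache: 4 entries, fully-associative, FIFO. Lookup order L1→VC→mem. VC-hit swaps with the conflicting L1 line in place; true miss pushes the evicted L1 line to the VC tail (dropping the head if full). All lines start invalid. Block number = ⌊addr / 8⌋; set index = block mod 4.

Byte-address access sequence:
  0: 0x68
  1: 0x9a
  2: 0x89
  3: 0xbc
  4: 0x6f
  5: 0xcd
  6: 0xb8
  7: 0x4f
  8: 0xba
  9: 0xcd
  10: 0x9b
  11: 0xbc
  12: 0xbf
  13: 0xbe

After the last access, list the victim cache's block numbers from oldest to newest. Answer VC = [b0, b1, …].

#0 0x68→b13/s1 MISS; vc=[]
#1 0x9a→b19/s3 MISS; vc=[]
#2 0x89→b17/s1 MISS; vc=[13]
#3 0xbc→b23/s3 MISS; vc=[13,19]
#4 0x6f→b13/s1 VC-HIT; vc=[17,19]
#5 0xcd→b25/s1 MISS; vc=[17,19,13]
#6 0xb8→b23/s3 L1-HIT; vc=[17,19,13]
#7 0x4f→b9/s1 MISS; vc=[17,19,13,25]
#8 0xba→b23/s3 L1-HIT; vc=[17,19,13,25]
#9 0xcd→b25/s1 VC-HIT; vc=[17,19,13,9]
#10 0x9b→b19/s3 VC-HIT; vc=[17,23,13,9]
#11 0xbc→b23/s3 VC-HIT; vc=[17,19,13,9]
#12 0xbf→b23/s3 L1-HIT; vc=[17,19,13,9]
#13 0xbe→b23/s3 L1-HIT; vc=[17,19,13,9]

VC = [17, 19, 13, 9]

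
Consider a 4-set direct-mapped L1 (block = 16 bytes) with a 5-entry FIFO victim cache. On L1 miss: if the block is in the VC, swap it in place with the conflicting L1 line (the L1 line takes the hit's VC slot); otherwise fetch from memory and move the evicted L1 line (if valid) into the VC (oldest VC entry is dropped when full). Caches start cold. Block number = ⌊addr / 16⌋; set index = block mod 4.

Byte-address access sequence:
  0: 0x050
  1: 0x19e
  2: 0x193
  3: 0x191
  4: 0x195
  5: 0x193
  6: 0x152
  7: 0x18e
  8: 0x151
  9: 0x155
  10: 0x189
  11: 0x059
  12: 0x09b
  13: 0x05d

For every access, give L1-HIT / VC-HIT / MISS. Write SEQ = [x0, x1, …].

SEQ = [MISS, MISS, L1-HIT, L1-HIT, L1-HIT, L1-HIT, MISS, MISS, L1-HIT, L1-HIT, L1-HIT, VC-HIT, MISS, VC-HIT]

#0 0x50→b5/s1 MISS; vc=[]
#1 0x19e→b25/s1 MISS; vc=[5]
#2 0x193→b25/s1 L1-HIT; vc=[5]
#3 0x191→b25/s1 L1-HIT; vc=[5]
#4 0x195→b25/s1 L1-HIT; vc=[5]
#5 0x193→b25/s1 L1-HIT; vc=[5]
#6 0x152→b21/s1 MISS; vc=[5,25]
#7 0x18e→b24/s0 MISS; vc=[5,25]
#8 0x151→b21/s1 L1-HIT; vc=[5,25]
#9 0x155→b21/s1 L1-HIT; vc=[5,25]
#10 0x189→b24/s0 L1-HIT; vc=[5,25]
#11 0x59→b5/s1 VC-HIT; vc=[21,25]
#12 0x9b→b9/s1 MISS; vc=[21,25,5]
#13 0x5d→b5/s1 VC-HIT; vc=[21,25,9]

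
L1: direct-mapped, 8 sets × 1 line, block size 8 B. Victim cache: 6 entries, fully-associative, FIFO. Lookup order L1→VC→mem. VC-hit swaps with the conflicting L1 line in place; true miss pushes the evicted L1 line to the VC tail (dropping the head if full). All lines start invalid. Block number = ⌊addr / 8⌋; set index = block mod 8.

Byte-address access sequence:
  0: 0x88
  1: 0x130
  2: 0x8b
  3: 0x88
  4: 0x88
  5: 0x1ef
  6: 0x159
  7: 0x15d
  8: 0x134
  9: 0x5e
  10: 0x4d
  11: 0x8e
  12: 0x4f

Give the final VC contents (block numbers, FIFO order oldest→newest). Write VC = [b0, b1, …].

VC = [43, 17]

#0 0x88→b17/s1 MISS; vc=[]
#1 0x130→b38/s6 MISS; vc=[]
#2 0x8b→b17/s1 L1-HIT; vc=[]
#3 0x88→b17/s1 L1-HIT; vc=[]
#4 0x88→b17/s1 L1-HIT; vc=[]
#5 0x1ef→b61/s5 MISS; vc=[]
#6 0x159→b43/s3 MISS; vc=[]
#7 0x15d→b43/s3 L1-HIT; vc=[]
#8 0x134→b38/s6 L1-HIT; vc=[]
#9 0x5e→b11/s3 MISS; vc=[43]
#10 0x4d→b9/s1 MISS; vc=[43,17]
#11 0x8e→b17/s1 VC-HIT; vc=[43,9]
#12 0x4f→b9/s1 VC-HIT; vc=[43,17]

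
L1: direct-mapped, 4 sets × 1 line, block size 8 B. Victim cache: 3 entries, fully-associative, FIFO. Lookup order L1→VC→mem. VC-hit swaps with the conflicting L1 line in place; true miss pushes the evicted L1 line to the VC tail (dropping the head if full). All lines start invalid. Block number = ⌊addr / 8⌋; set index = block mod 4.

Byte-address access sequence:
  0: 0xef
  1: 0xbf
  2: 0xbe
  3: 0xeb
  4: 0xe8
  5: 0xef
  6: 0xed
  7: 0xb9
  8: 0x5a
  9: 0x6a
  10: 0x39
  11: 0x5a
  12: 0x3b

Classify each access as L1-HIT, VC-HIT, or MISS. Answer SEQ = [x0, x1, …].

  [0] addr=0xef blk=29 s=1: MISS | VC []
  [1] addr=0xbf blk=23 s=3: MISS | VC []
  [2] addr=0xbe blk=23 s=3: L1-HIT | VC []
  [3] addr=0xeb blk=29 s=1: L1-HIT | VC []
  [4] addr=0xe8 blk=29 s=1: L1-HIT | VC []
  [5] addr=0xef blk=29 s=1: L1-HIT | VC []
  [6] addr=0xed blk=29 s=1: L1-HIT | VC []
  [7] addr=0xb9 blk=23 s=3: L1-HIT | VC []
  [8] addr=0x5a blk=11 s=3: MISS | VC [23]
  [9] addr=0x6a blk=13 s=1: MISS | VC [23, 29]
  [10] addr=0x39 blk=7 s=3: MISS | VC [23, 29, 11]
  [11] addr=0x5a blk=11 s=3: VC-HIT | VC [23, 29, 7]
  [12] addr=0x3b blk=7 s=3: VC-HIT | VC [23, 29, 11]

SEQ = [MISS, MISS, L1-HIT, L1-HIT, L1-HIT, L1-HIT, L1-HIT, L1-HIT, MISS, MISS, MISS, VC-HIT, VC-HIT]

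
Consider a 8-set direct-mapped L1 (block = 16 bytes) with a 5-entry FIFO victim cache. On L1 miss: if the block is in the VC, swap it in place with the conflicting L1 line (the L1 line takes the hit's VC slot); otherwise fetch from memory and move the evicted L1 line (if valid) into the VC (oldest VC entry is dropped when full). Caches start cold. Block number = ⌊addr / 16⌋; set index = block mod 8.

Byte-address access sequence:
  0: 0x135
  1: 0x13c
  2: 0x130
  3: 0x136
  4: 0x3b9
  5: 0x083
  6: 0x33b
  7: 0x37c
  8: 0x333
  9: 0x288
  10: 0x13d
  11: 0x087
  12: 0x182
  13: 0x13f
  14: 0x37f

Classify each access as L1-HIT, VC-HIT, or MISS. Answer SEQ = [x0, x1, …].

0: 0x135 (blk 19, set 3) → MISS  vc=[]
1: 0x13c (blk 19, set 3) → L1-HIT  vc=[]
2: 0x130 (blk 19, set 3) → L1-HIT  vc=[]
3: 0x136 (blk 19, set 3) → L1-HIT  vc=[]
4: 0x3b9 (blk 59, set 3) → MISS  vc=[19]
5: 0x83 (blk 8, set 0) → MISS  vc=[19]
6: 0x33b (blk 51, set 3) → MISS  vc=[19, 59]
7: 0x37c (blk 55, set 7) → MISS  vc=[19, 59]
8: 0x333 (blk 51, set 3) → L1-HIT  vc=[19, 59]
9: 0x288 (blk 40, set 0) → MISS  vc=[19, 59, 8]
10: 0x13d (blk 19, set 3) → VC-HIT  vc=[51, 59, 8]
11: 0x87 (blk 8, set 0) → VC-HIT  vc=[51, 59, 40]
12: 0x182 (blk 24, set 0) → MISS  vc=[51, 59, 40, 8]
13: 0x13f (blk 19, set 3) → L1-HIT  vc=[51, 59, 40, 8]
14: 0x37f (blk 55, set 7) → L1-HIT  vc=[51, 59, 40, 8]

SEQ = [MISS, L1-HIT, L1-HIT, L1-HIT, MISS, MISS, MISS, MISS, L1-HIT, MISS, VC-HIT, VC-HIT, MISS, L1-HIT, L1-HIT]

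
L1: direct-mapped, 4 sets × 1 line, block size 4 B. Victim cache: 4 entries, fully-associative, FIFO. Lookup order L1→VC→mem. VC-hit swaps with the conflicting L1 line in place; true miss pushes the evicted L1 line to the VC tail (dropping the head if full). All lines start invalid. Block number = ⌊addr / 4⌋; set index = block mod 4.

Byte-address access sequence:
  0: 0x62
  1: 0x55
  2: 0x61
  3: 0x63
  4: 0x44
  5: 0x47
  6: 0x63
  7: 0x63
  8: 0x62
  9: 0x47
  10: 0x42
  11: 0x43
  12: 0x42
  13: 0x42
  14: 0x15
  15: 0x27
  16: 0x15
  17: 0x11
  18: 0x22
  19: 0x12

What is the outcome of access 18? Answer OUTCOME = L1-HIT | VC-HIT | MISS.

#0 0x62→b24/s0 MISS; vc=[]
#1 0x55→b21/s1 MISS; vc=[]
#2 0x61→b24/s0 L1-HIT; vc=[]
#3 0x63→b24/s0 L1-HIT; vc=[]
#4 0x44→b17/s1 MISS; vc=[21]
#5 0x47→b17/s1 L1-HIT; vc=[21]
#6 0x63→b24/s0 L1-HIT; vc=[21]
#7 0x63→b24/s0 L1-HIT; vc=[21]
#8 0x62→b24/s0 L1-HIT; vc=[21]
#9 0x47→b17/s1 L1-HIT; vc=[21]
#10 0x42→b16/s0 MISS; vc=[21,24]
#11 0x43→b16/s0 L1-HIT; vc=[21,24]
#12 0x42→b16/s0 L1-HIT; vc=[21,24]
#13 0x42→b16/s0 L1-HIT; vc=[21,24]
#14 0x15→b5/s1 MISS; vc=[21,24,17]
#15 0x27→b9/s1 MISS; vc=[21,24,17,5]
#16 0x15→b5/s1 VC-HIT; vc=[21,24,17,9]
#17 0x11→b4/s0 MISS; vc=[24,17,9,16]
#18 0x22→b8/s0 MISS; vc=[17,9,16,4]
#19 0x12→b4/s0 VC-HIT; vc=[17,9,16,8]

OUTCOME = MISS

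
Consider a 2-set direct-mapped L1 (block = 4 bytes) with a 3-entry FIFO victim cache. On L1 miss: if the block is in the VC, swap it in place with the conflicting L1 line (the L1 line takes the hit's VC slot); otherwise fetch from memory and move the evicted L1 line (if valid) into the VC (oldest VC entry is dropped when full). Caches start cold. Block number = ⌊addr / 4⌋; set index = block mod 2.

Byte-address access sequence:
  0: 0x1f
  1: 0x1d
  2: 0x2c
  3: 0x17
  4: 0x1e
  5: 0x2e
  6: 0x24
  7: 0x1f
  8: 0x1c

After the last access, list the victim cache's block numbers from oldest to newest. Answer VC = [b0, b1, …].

  [0] addr=0x1f blk=7 s=1: MISS | VC []
  [1] addr=0x1d blk=7 s=1: L1-HIT | VC []
  [2] addr=0x2c blk=11 s=1: MISS | VC [7]
  [3] addr=0x17 blk=5 s=1: MISS | VC [7, 11]
  [4] addr=0x1e blk=7 s=1: VC-HIT | VC [5, 11]
  [5] addr=0x2e blk=11 s=1: VC-HIT | VC [5, 7]
  [6] addr=0x24 blk=9 s=1: MISS | VC [5, 7, 11]
  [7] addr=0x1f blk=7 s=1: VC-HIT | VC [5, 9, 11]
  [8] addr=0x1c blk=7 s=1: L1-HIT | VC [5, 9, 11]

VC = [5, 9, 11]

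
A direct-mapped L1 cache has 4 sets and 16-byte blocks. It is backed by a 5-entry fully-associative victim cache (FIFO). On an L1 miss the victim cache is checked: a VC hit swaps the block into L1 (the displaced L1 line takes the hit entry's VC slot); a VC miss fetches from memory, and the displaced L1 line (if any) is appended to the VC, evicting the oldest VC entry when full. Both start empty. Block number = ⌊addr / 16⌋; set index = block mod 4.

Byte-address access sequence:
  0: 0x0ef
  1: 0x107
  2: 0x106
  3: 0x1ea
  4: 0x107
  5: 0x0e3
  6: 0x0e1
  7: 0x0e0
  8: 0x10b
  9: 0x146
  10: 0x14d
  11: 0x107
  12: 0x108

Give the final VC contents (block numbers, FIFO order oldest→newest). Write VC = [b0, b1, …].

VC = [30, 20]

0: 0xef (blk 14, set 2) → MISS  vc=[]
1: 0x107 (blk 16, set 0) → MISS  vc=[]
2: 0x106 (blk 16, set 0) → L1-HIT  vc=[]
3: 0x1ea (blk 30, set 2) → MISS  vc=[14]
4: 0x107 (blk 16, set 0) → L1-HIT  vc=[14]
5: 0xe3 (blk 14, set 2) → VC-HIT  vc=[30]
6: 0xe1 (blk 14, set 2) → L1-HIT  vc=[30]
7: 0xe0 (blk 14, set 2) → L1-HIT  vc=[30]
8: 0x10b (blk 16, set 0) → L1-HIT  vc=[30]
9: 0x146 (blk 20, set 0) → MISS  vc=[30, 16]
10: 0x14d (blk 20, set 0) → L1-HIT  vc=[30, 16]
11: 0x107 (blk 16, set 0) → VC-HIT  vc=[30, 20]
12: 0x108 (blk 16, set 0) → L1-HIT  vc=[30, 20]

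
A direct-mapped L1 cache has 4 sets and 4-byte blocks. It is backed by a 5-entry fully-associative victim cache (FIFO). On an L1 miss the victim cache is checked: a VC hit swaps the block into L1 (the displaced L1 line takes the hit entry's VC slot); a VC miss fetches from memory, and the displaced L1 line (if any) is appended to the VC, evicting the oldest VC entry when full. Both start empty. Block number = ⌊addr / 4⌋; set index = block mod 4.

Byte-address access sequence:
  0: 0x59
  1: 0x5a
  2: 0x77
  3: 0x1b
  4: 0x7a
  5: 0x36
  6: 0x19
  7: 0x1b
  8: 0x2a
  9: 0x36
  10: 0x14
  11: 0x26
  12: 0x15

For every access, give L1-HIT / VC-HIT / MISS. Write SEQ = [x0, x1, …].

0: 0x59 (blk 22, set 2) → MISS  vc=[]
1: 0x5a (blk 22, set 2) → L1-HIT  vc=[]
2: 0x77 (blk 29, set 1) → MISS  vc=[]
3: 0x1b (blk 6, set 2) → MISS  vc=[22]
4: 0x7a (blk 30, set 2) → MISS  vc=[22, 6]
5: 0x36 (blk 13, set 1) → MISS  vc=[22, 6, 29]
6: 0x19 (blk 6, set 2) → VC-HIT  vc=[22, 30, 29]
7: 0x1b (blk 6, set 2) → L1-HIT  vc=[22, 30, 29]
8: 0x2a (blk 10, set 2) → MISS  vc=[22, 30, 29, 6]
9: 0x36 (blk 13, set 1) → L1-HIT  vc=[22, 30, 29, 6]
10: 0x14 (blk 5, set 1) → MISS  vc=[22, 30, 29, 6, 13]
11: 0x26 (blk 9, set 1) → MISS  vc=[30, 29, 6, 13, 5]
12: 0x15 (blk 5, set 1) → VC-HIT  vc=[30, 29, 6, 13, 9]

SEQ = [MISS, L1-HIT, MISS, MISS, MISS, MISS, VC-HIT, L1-HIT, MISS, L1-HIT, MISS, MISS, VC-HIT]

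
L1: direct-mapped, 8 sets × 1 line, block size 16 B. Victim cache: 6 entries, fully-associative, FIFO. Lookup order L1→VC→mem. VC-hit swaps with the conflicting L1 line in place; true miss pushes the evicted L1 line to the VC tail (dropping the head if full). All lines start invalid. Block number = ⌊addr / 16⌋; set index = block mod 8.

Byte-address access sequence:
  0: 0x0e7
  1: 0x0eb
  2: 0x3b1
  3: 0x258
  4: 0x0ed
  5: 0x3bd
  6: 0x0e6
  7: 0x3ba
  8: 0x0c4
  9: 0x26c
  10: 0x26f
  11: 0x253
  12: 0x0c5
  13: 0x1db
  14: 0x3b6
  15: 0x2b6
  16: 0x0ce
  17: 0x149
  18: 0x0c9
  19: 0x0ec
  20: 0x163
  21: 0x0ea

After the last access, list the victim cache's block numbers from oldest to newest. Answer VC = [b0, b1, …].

0: 0xe7 (blk 14, set 6) → MISS  vc=[]
1: 0xeb (blk 14, set 6) → L1-HIT  vc=[]
2: 0x3b1 (blk 59, set 3) → MISS  vc=[]
3: 0x258 (blk 37, set 5) → MISS  vc=[]
4: 0xed (blk 14, set 6) → L1-HIT  vc=[]
5: 0x3bd (blk 59, set 3) → L1-HIT  vc=[]
6: 0xe6 (blk 14, set 6) → L1-HIT  vc=[]
7: 0x3ba (blk 59, set 3) → L1-HIT  vc=[]
8: 0xc4 (blk 12, set 4) → MISS  vc=[]
9: 0x26c (blk 38, set 6) → MISS  vc=[14]
10: 0x26f (blk 38, set 6) → L1-HIT  vc=[14]
11: 0x253 (blk 37, set 5) → L1-HIT  vc=[14]
12: 0xc5 (blk 12, set 4) → L1-HIT  vc=[14]
13: 0x1db (blk 29, set 5) → MISS  vc=[14, 37]
14: 0x3b6 (blk 59, set 3) → L1-HIT  vc=[14, 37]
15: 0x2b6 (blk 43, set 3) → MISS  vc=[14, 37, 59]
16: 0xce (blk 12, set 4) → L1-HIT  vc=[14, 37, 59]
17: 0x149 (blk 20, set 4) → MISS  vc=[14, 37, 59, 12]
18: 0xc9 (blk 12, set 4) → VC-HIT  vc=[14, 37, 59, 20]
19: 0xec (blk 14, set 6) → VC-HIT  vc=[38, 37, 59, 20]
20: 0x163 (blk 22, set 6) → MISS  vc=[38, 37, 59, 20, 14]
21: 0xea (blk 14, set 6) → VC-HIT  vc=[38, 37, 59, 20, 22]

VC = [38, 37, 59, 20, 22]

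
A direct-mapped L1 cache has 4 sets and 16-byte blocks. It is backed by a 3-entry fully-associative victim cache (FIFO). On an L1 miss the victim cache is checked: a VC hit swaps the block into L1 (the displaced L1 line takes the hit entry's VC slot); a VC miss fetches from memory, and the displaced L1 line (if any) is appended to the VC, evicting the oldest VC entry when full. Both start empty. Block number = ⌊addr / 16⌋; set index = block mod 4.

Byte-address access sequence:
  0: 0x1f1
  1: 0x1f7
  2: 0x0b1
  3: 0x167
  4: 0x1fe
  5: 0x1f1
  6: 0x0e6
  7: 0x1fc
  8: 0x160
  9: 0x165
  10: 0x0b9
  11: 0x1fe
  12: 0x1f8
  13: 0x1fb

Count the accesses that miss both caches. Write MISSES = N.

MISSES = 4

#0 0x1f1→b31/s3 MISS; vc=[]
#1 0x1f7→b31/s3 L1-HIT; vc=[]
#2 0xb1→b11/s3 MISS; vc=[31]
#3 0x167→b22/s2 MISS; vc=[31]
#4 0x1fe→b31/s3 VC-HIT; vc=[11]
#5 0x1f1→b31/s3 L1-HIT; vc=[11]
#6 0xe6→b14/s2 MISS; vc=[11,22]
#7 0x1fc→b31/s3 L1-HIT; vc=[11,22]
#8 0x160→b22/s2 VC-HIT; vc=[11,14]
#9 0x165→b22/s2 L1-HIT; vc=[11,14]
#10 0xb9→b11/s3 VC-HIT; vc=[31,14]
#11 0x1fe→b31/s3 VC-HIT; vc=[11,14]
#12 0x1f8→b31/s3 L1-HIT; vc=[11,14]
#13 0x1fb→b31/s3 L1-HIT; vc=[11,14]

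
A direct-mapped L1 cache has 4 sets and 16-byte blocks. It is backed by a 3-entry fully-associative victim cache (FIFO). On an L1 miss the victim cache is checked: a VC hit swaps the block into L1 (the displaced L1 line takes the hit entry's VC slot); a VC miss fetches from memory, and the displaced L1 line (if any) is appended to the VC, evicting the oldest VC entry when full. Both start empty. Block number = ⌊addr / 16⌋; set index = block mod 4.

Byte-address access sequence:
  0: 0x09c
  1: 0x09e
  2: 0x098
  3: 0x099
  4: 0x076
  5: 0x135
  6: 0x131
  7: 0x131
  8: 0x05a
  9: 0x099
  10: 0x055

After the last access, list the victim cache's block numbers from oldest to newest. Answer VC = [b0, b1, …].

VC = [7, 9]

0: 0x9c (blk 9, set 1) → MISS  vc=[]
1: 0x9e (blk 9, set 1) → L1-HIT  vc=[]
2: 0x98 (blk 9, set 1) → L1-HIT  vc=[]
3: 0x99 (blk 9, set 1) → L1-HIT  vc=[]
4: 0x76 (blk 7, set 3) → MISS  vc=[]
5: 0x135 (blk 19, set 3) → MISS  vc=[7]
6: 0x131 (blk 19, set 3) → L1-HIT  vc=[7]
7: 0x131 (blk 19, set 3) → L1-HIT  vc=[7]
8: 0x5a (blk 5, set 1) → MISS  vc=[7, 9]
9: 0x99 (blk 9, set 1) → VC-HIT  vc=[7, 5]
10: 0x55 (blk 5, set 1) → VC-HIT  vc=[7, 9]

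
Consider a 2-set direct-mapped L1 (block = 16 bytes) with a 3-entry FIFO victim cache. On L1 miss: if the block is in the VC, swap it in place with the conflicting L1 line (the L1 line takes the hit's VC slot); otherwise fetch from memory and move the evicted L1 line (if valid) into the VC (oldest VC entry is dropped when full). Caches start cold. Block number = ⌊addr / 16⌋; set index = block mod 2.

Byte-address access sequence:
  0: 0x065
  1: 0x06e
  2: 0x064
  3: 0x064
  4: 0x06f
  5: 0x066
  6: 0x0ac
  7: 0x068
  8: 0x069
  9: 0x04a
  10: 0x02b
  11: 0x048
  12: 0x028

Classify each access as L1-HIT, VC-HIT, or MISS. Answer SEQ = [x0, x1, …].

0: 0x65 (blk 6, set 0) → MISS  vc=[]
1: 0x6e (blk 6, set 0) → L1-HIT  vc=[]
2: 0x64 (blk 6, set 0) → L1-HIT  vc=[]
3: 0x64 (blk 6, set 0) → L1-HIT  vc=[]
4: 0x6f (blk 6, set 0) → L1-HIT  vc=[]
5: 0x66 (blk 6, set 0) → L1-HIT  vc=[]
6: 0xac (blk 10, set 0) → MISS  vc=[6]
7: 0x68 (blk 6, set 0) → VC-HIT  vc=[10]
8: 0x69 (blk 6, set 0) → L1-HIT  vc=[10]
9: 0x4a (blk 4, set 0) → MISS  vc=[10, 6]
10: 0x2b (blk 2, set 0) → MISS  vc=[10, 6, 4]
11: 0x48 (blk 4, set 0) → VC-HIT  vc=[10, 6, 2]
12: 0x28 (blk 2, set 0) → VC-HIT  vc=[10, 6, 4]

SEQ = [MISS, L1-HIT, L1-HIT, L1-HIT, L1-HIT, L1-HIT, MISS, VC-HIT, L1-HIT, MISS, MISS, VC-HIT, VC-HIT]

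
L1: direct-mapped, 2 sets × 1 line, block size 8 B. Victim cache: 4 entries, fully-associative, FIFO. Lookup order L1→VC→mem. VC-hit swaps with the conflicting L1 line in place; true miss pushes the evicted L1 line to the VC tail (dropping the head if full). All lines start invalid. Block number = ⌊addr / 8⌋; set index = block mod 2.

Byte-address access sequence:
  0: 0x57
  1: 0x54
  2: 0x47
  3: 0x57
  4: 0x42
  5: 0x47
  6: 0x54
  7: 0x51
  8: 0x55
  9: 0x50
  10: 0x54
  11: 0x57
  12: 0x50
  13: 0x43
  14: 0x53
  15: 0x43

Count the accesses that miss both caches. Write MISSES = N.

MISSES = 2

  [0] addr=0x57 blk=10 s=0: MISS | VC []
  [1] addr=0x54 blk=10 s=0: L1-HIT | VC []
  [2] addr=0x47 blk=8 s=0: MISS | VC [10]
  [3] addr=0x57 blk=10 s=0: VC-HIT | VC [8]
  [4] addr=0x42 blk=8 s=0: VC-HIT | VC [10]
  [5] addr=0x47 blk=8 s=0: L1-HIT | VC [10]
  [6] addr=0x54 blk=10 s=0: VC-HIT | VC [8]
  [7] addr=0x51 blk=10 s=0: L1-HIT | VC [8]
  [8] addr=0x55 blk=10 s=0: L1-HIT | VC [8]
  [9] addr=0x50 blk=10 s=0: L1-HIT | VC [8]
  [10] addr=0x54 blk=10 s=0: L1-HIT | VC [8]
  [11] addr=0x57 blk=10 s=0: L1-HIT | VC [8]
  [12] addr=0x50 blk=10 s=0: L1-HIT | VC [8]
  [13] addr=0x43 blk=8 s=0: VC-HIT | VC [10]
  [14] addr=0x53 blk=10 s=0: VC-HIT | VC [8]
  [15] addr=0x43 blk=8 s=0: VC-HIT | VC [10]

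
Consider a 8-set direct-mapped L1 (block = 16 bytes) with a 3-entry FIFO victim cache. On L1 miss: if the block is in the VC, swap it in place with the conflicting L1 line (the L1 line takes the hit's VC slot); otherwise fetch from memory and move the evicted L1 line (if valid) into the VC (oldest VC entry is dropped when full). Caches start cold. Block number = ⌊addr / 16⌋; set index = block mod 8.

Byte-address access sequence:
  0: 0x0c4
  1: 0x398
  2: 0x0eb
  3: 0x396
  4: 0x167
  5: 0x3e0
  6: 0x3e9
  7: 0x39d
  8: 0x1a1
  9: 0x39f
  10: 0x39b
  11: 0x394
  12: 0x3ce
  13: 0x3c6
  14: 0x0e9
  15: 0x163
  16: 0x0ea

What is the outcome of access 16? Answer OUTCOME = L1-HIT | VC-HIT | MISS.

  [0] addr=0xc4 blk=12 s=4: MISS | VC []
  [1] addr=0x398 blk=57 s=1: MISS | VC []
  [2] addr=0xeb blk=14 s=6: MISS | VC []
  [3] addr=0x396 blk=57 s=1: L1-HIT | VC []
  [4] addr=0x167 blk=22 s=6: MISS | VC [14]
  [5] addr=0x3e0 blk=62 s=6: MISS | VC [14, 22]
  [6] addr=0x3e9 blk=62 s=6: L1-HIT | VC [14, 22]
  [7] addr=0x39d blk=57 s=1: L1-HIT | VC [14, 22]
  [8] addr=0x1a1 blk=26 s=2: MISS | VC [14, 22]
  [9] addr=0x39f blk=57 s=1: L1-HIT | VC [14, 22]
  [10] addr=0x39b blk=57 s=1: L1-HIT | VC [14, 22]
  [11] addr=0x394 blk=57 s=1: L1-HIT | VC [14, 22]
  [12] addr=0x3ce blk=60 s=4: MISS | VC [14, 22, 12]
  [13] addr=0x3c6 blk=60 s=4: L1-HIT | VC [14, 22, 12]
  [14] addr=0xe9 blk=14 s=6: VC-HIT | VC [62, 22, 12]
  [15] addr=0x163 blk=22 s=6: VC-HIT | VC [62, 14, 12]
  [16] addr=0xea blk=14 s=6: VC-HIT | VC [62, 22, 12]

OUTCOME = VC-HIT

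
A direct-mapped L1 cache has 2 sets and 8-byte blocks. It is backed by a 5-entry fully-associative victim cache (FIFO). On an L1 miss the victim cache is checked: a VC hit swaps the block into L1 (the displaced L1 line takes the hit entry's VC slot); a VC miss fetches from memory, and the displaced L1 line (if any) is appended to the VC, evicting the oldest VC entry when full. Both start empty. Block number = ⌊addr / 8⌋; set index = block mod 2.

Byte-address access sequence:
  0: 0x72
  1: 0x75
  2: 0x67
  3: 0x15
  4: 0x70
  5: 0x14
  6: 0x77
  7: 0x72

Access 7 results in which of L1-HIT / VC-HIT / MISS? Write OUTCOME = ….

  [0] addr=0x72 blk=14 s=0: MISS | VC []
  [1] addr=0x75 blk=14 s=0: L1-HIT | VC []
  [2] addr=0x67 blk=12 s=0: MISS | VC [14]
  [3] addr=0x15 blk=2 s=0: MISS | VC [14, 12]
  [4] addr=0x70 blk=14 s=0: VC-HIT | VC [2, 12]
  [5] addr=0x14 blk=2 s=0: VC-HIT | VC [14, 12]
  [6] addr=0x77 blk=14 s=0: VC-HIT | VC [2, 12]
  [7] addr=0x72 blk=14 s=0: L1-HIT | VC [2, 12]

OUTCOME = L1-HIT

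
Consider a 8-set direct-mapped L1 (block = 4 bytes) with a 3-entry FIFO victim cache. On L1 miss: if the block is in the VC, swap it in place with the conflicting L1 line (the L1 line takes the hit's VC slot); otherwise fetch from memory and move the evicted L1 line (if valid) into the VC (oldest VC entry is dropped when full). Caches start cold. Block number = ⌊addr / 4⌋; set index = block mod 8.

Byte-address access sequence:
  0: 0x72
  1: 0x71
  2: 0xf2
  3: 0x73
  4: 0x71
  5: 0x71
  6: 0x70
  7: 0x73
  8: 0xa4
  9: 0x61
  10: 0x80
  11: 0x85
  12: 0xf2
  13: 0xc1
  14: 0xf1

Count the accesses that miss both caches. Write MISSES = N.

MISSES = 7

#0 0x72→b28/s4 MISS; vc=[]
#1 0x71→b28/s4 L1-HIT; vc=[]
#2 0xf2→b60/s4 MISS; vc=[28]
#3 0x73→b28/s4 VC-HIT; vc=[60]
#4 0x71→b28/s4 L1-HIT; vc=[60]
#5 0x71→b28/s4 L1-HIT; vc=[60]
#6 0x70→b28/s4 L1-HIT; vc=[60]
#7 0x73→b28/s4 L1-HIT; vc=[60]
#8 0xa4→b41/s1 MISS; vc=[60]
#9 0x61→b24/s0 MISS; vc=[60]
#10 0x80→b32/s0 MISS; vc=[60,24]
#11 0x85→b33/s1 MISS; vc=[60,24,41]
#12 0xf2→b60/s4 VC-HIT; vc=[28,24,41]
#13 0xc1→b48/s0 MISS; vc=[24,41,32]
#14 0xf1→b60/s4 L1-HIT; vc=[24,41,32]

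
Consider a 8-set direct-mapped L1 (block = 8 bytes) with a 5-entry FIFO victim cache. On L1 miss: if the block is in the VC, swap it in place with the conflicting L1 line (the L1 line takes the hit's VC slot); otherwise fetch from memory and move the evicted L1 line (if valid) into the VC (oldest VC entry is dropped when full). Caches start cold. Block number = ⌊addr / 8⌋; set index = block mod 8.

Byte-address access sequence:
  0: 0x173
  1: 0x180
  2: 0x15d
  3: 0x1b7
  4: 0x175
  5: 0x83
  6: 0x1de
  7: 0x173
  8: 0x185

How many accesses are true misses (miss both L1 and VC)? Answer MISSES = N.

  [0] addr=0x173 blk=46 s=6: MISS | VC []
  [1] addr=0x180 blk=48 s=0: MISS | VC []
  [2] addr=0x15d blk=43 s=3: MISS | VC []
  [3] addr=0x1b7 blk=54 s=6: MISS | VC [46]
  [4] addr=0x175 blk=46 s=6: VC-HIT | VC [54]
  [5] addr=0x83 blk=16 s=0: MISS | VC [54, 48]
  [6] addr=0x1de blk=59 s=3: MISS | VC [54, 48, 43]
  [7] addr=0x173 blk=46 s=6: L1-HIT | VC [54, 48, 43]
  [8] addr=0x185 blk=48 s=0: VC-HIT | VC [54, 16, 43]

MISSES = 6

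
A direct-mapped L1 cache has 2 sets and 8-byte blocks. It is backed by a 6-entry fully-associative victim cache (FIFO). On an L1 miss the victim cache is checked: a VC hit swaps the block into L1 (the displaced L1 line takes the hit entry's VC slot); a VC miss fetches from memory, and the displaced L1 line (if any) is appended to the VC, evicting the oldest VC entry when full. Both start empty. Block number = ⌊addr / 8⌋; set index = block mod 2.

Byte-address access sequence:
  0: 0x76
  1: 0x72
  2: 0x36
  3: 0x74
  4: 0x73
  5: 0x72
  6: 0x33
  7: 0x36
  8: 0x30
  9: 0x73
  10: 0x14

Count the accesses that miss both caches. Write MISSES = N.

  [0] addr=0x76 blk=14 s=0: MISS | VC []
  [1] addr=0x72 blk=14 s=0: L1-HIT | VC []
  [2] addr=0x36 blk=6 s=0: MISS | VC [14]
  [3] addr=0x74 blk=14 s=0: VC-HIT | VC [6]
  [4] addr=0x73 blk=14 s=0: L1-HIT | VC [6]
  [5] addr=0x72 blk=14 s=0: L1-HIT | VC [6]
  [6] addr=0x33 blk=6 s=0: VC-HIT | VC [14]
  [7] addr=0x36 blk=6 s=0: L1-HIT | VC [14]
  [8] addr=0x30 blk=6 s=0: L1-HIT | VC [14]
  [9] addr=0x73 blk=14 s=0: VC-HIT | VC [6]
  [10] addr=0x14 blk=2 s=0: MISS | VC [6, 14]

MISSES = 3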